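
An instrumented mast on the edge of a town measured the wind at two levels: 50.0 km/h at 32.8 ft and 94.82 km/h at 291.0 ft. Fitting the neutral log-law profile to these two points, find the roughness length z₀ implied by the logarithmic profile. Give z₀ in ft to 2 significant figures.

Log law: V(z) ∝ ln(z/z₀). With r = V₁/V₂ = 50.0/94.82 = 0.52731,
r · ln(z₂/z₀) = ln(z₁/z₀) ⇒ ln z₀ = (ln z₁ − r·ln z₂)/(1 − r)
ln z₀ = (3.49043 − 0.52731×5.67332) / 0.47269 = 1.0552
z₀ = exp(1.0552) = 2.873 ft

z₀ ≈ 2.9 ft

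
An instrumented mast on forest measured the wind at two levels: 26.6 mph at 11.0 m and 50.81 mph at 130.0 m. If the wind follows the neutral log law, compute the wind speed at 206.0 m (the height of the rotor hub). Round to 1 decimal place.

55.3 mph

Log law: V ∝ ln(z/z₀). From the pair, with r = V₁/V₂ = 0.52352,
ln z₀ = (ln z₁ − r·ln z₂)/(1 − r) = (2.3979 − 0.52352×4.8675)/0.47648 = -0.3155 → z₀ = 0.7294 m
V₃ = V₁ · ln(z₃/z₀)/ln(z₁/z₀) = 26.6 × 5.6434/2.7134 = 55.3228 mph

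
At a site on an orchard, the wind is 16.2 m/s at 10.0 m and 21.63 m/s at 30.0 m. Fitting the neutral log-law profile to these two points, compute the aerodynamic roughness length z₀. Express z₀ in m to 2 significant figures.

z₀ ≈ 0.38 m

Log law: V(z) ∝ ln(z/z₀). With r = V₁/V₂ = 16.2/21.63 = 0.74896,
r · ln(z₂/z₀) = ln(z₁/z₀) ⇒ ln z₀ = (ln z₁ − r·ln z₂)/(1 − r)
ln z₀ = (2.30259 − 0.74896×3.40120) / 0.25104 = -0.9750
z₀ = exp(-0.9750) = 0.3772 m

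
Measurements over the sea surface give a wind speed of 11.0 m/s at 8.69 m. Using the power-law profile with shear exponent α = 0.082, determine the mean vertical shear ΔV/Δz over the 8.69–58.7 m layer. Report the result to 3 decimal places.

Power law: V₂ = V₁ · (z₂/z₁)^α = 11.0 × (6.7549)^0.082 = 12.8653 m/s
ΔV/Δz = (12.8653 − 11.0)/(58.7 − 8.69) = 1.8653/50.0100 = 0.03730 m/s/m

0.037 m/s/m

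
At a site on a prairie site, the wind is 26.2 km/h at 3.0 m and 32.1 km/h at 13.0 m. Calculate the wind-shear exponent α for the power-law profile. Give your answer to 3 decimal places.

α ≈ 0.139

Power law: V₂/V₁ = (z₂/z₁)^α ⇒ α = ln(V₂/V₁) / ln(z₂/z₁)
α = ln(32.1/26.2) / ln(13.0/3.0) = ln(1.2252) / ln(4.3333)
  = 0.20310 / 1.46634 = 0.13851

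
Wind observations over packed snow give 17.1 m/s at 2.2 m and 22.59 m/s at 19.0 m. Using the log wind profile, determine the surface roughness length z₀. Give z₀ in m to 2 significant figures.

Log law: V(z) ∝ ln(z/z₀). With r = V₁/V₂ = 17.1/22.59 = 0.75697,
r · ln(z₂/z₀) = ln(z₁/z₀) ⇒ ln z₀ = (ln z₁ − r·ln z₂)/(1 − r)
ln z₀ = (0.78846 − 0.75697×2.94444) / 0.24303 = -5.9269
z₀ = exp(-5.9269) = 0.002667 m

z₀ ≈ 0.0027 m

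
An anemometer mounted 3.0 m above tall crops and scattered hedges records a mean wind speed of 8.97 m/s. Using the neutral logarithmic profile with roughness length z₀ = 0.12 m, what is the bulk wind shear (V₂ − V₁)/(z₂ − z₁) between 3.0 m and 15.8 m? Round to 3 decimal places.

0.362 m/s/m

Log law: V₂ = V₁ · ln(z₂/z₀)/ln(z₁/z₀) = 8.97 × 4.8803/3.2189 = 13.5998 m/s
ΔV/Δz = (13.5998 − 8.97)/(15.8 − 3.0) = 4.6298/12.8000 = 0.36170 m/s/m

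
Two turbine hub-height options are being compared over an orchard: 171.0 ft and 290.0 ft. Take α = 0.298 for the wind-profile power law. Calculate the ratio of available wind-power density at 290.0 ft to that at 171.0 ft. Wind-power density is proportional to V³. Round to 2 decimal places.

Speed ratio: V_B/V_A = (z_B/z_A)^α = (290.0/171.0)^0.298 = (1.6959)^0.298 = 1.17047
Power-density ratio: P_B/P_A = (V_B/V_A)³ = (1.17047)³ = 1.60356

1.60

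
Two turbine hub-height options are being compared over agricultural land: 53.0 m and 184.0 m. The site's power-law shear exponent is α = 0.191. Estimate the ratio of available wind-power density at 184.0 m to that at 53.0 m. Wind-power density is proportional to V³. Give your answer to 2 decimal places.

2.04

Speed ratio: V_B/V_A = (z_B/z_A)^α = (184.0/53.0)^0.191 = (3.4717)^0.191 = 1.26836
Power-density ratio: P_B/P_A = (V_B/V_A)³ = (1.26836)³ = 2.04047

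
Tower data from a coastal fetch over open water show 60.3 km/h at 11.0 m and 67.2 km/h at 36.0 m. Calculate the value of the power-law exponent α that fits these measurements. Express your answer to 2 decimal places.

Power law: V₂/V₁ = (z₂/z₁)^α ⇒ α = ln(V₂/V₁) / ln(z₂/z₁)
α = ln(67.2/60.3) / ln(36.0/11.0) = ln(1.1144) / ln(3.2727)
  = 0.10834 / 1.18562 = 0.09138

α ≈ 0.09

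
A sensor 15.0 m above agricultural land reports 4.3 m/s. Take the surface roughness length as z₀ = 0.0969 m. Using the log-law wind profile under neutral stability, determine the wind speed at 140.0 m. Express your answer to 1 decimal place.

Log law: V(z) ∝ ln(z/z₀), so V₂/V₁ = ln(z₂/z₀) / ln(z₁/z₀).
ln(140.0/0.0969) = 7.2757, ln(15.0/0.0969) = 5.0421
V₂ = 4.3 × 7.2757/5.0421 = 4.3 × 1.4430 = 6.2048 m/s

6.2 m/s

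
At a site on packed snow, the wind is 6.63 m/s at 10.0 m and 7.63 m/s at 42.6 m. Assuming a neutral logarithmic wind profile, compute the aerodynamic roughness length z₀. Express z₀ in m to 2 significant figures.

z₀ ≈ 0.00067 m

Log law: V(z) ∝ ln(z/z₀). With r = V₁/V₂ = 6.63/7.63 = 0.86894,
r · ln(z₂/z₀) = ln(z₁/z₀) ⇒ ln z₀ = (ln z₁ − r·ln z₂)/(1 − r)
ln z₀ = (2.30259 − 0.86894×3.75185) / 0.13106 = -7.3061
z₀ = exp(-7.3061) = 0.0006715 m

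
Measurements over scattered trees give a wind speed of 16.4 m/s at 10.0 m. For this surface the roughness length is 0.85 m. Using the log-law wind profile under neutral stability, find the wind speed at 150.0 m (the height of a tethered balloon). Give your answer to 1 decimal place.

Log law: V(z) ∝ ln(z/z₀), so V₂/V₁ = ln(z₂/z₀) / ln(z₁/z₀).
ln(150.0/0.85) = 5.1732, ln(10.0/0.85) = 2.4651
V₂ = 16.4 × 5.1732/2.4651 = 16.4 × 2.0986 = 34.4163 m/s

34.4 m/s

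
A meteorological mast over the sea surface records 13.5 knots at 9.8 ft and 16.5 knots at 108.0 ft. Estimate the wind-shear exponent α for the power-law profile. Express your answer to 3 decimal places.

Power law: V₂/V₁ = (z₂/z₁)^α ⇒ α = ln(V₂/V₁) / ln(z₂/z₁)
α = ln(16.5/13.5) / ln(108.0/9.8) = ln(1.2222) / ln(11.0204)
  = 0.20067 / 2.39975 = 0.08362

α ≈ 0.084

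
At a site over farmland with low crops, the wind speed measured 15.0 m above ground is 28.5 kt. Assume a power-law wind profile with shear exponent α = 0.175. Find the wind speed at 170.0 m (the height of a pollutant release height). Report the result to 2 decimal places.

Power-law profile: V₂ = V₁ · (z₂/z₁)^α
V₂ = 28.5 × (170.0/15.0)^0.175 = 28.5 × (11.3333)^0.175
    = 28.5 × 1.5294 = 43.5870 kt

43.59 kt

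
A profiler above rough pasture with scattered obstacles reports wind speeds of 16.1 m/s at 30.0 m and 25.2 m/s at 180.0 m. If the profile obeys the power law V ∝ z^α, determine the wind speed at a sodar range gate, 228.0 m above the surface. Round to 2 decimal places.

First find α: α = ln(V₂/V₁)/ln(z₂/z₁) = ln(25.2/16.1)/ln(180.0/30.0) = 0.44802/1.79176 = 0.2500
Extrapolate from 180.0 m to 228.0 m: V₃ = 25.2 × (228.0/180.0)^0.2500 = 25.2 × 1.0609 = 26.7344 m/s

26.73 m/s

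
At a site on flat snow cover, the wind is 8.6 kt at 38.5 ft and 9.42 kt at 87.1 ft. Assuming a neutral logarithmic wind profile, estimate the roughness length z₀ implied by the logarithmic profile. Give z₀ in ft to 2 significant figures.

Log law: V(z) ∝ ln(z/z₀). With r = V₁/V₂ = 8.6/9.42 = 0.91295,
r · ln(z₂/z₀) = ln(z₁/z₀) ⇒ ln z₀ = (ln z₁ − r·ln z₂)/(1 − r)
ln z₀ = (3.65066 − 0.91295×4.46706) / 0.08705 = -4.9116
z₀ = exp(-4.9116) = 0.007361 ft

z₀ ≈ 0.0074 ft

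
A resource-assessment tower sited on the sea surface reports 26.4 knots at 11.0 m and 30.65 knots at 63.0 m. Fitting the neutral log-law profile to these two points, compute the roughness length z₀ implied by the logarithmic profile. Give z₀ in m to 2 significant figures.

z₀ ≈ 0.00022 m

Log law: V(z) ∝ ln(z/z₀). With r = V₁/V₂ = 26.4/30.65 = 0.86134,
r · ln(z₂/z₀) = ln(z₁/z₀) ⇒ ln z₀ = (ln z₁ − r·ln z₂)/(1 − r)
ln z₀ = (2.39790 − 0.86134×4.14313) / 0.13866 = -8.4431
z₀ = exp(-8.4431) = 0.0002154 m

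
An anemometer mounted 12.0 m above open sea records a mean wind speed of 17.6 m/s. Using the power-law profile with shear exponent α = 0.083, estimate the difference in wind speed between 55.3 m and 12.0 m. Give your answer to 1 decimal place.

2.4 m/s

Power law: V₂ = V₁ · (z₂/z₁)^α = 17.6 × (4.6083)^0.083 = 19.9796 m/s
ΔV = 19.9796 − 17.6 = 2.3796 m/s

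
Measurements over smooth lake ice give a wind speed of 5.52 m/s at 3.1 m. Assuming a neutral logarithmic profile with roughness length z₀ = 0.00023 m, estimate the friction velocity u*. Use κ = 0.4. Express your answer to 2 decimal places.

Log law: V(z) = (u*/κ) · ln(z/z₀) ⇒ u* = κ · V / ln(z/z₀)
u* = 0.4 × 5.52 / ln(3.1/0.00023) = 0.4 × 5.52 / 9.5088
   = 2.2080 / 9.5088 = 0.2322 m/s

u* ≈ 0.23 m/s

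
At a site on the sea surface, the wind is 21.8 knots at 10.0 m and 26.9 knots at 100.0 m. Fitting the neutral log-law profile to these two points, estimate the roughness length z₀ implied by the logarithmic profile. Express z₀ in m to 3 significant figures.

Log law: V(z) ∝ ln(z/z₀). With r = V₁/V₂ = 21.8/26.9 = 0.81041,
r · ln(z₂/z₀) = ln(z₁/z₀) ⇒ ln z₀ = (ln z₁ − r·ln z₂)/(1 − r)
ln z₀ = (2.30259 − 0.81041×4.60517) / 0.18959 = -7.5398
z₀ = exp(-7.5398) = 0.0005315 m

z₀ ≈ 0.000531 m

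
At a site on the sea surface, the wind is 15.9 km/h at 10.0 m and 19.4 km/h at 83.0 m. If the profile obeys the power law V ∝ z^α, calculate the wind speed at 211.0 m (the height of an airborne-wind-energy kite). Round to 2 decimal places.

21.18 km/h

First find α: α = ln(V₂/V₁)/ln(z₂/z₁) = ln(19.4/15.9)/ln(83.0/10.0) = 0.19895/2.11626 = 0.0940
Extrapolate from 83.0 m to 211.0 m: V₃ = 19.4 × (211.0/83.0)^0.0940 = 19.4 × 1.0917 = 21.1785 km/h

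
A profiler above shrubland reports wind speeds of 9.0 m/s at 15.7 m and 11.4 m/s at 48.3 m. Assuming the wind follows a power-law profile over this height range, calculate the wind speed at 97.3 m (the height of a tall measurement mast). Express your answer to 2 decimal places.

13.21 m/s

First find α: α = ln(V₂/V₁)/ln(z₂/z₁) = ln(11.4/9.0)/ln(48.3/15.7) = 0.23639/1.12377 = 0.2104
Extrapolate from 48.3 m to 97.3 m: V₃ = 11.4 × (97.3/48.3)^0.2104 = 11.4 × 1.1587 = 13.2095 m/s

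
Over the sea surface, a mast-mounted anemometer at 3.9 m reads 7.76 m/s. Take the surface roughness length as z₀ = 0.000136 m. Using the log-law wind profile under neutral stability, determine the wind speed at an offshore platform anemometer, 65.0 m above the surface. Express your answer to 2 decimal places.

Log law: V(z) ∝ ln(z/z₀), so V₂/V₁ = ln(z₂/z₀) / ln(z₁/z₀).
ln(65.0/0.000136) = 13.0772, ln(3.9/0.000136) = 10.2638
V₂ = 7.76 × 13.0772/10.2638 = 7.76 × 1.2741 = 9.8871 m/s

9.89 m/s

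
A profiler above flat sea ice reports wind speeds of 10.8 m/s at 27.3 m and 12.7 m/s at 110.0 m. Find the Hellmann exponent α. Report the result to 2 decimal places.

Power law: V₂/V₁ = (z₂/z₁)^α ⇒ α = ln(V₂/V₁) / ln(z₂/z₁)
α = ln(12.7/10.8) / ln(110.0/27.3) = ln(1.1759) / ln(4.0293)
  = 0.16206 / 1.39359 = 0.11629

α ≈ 0.12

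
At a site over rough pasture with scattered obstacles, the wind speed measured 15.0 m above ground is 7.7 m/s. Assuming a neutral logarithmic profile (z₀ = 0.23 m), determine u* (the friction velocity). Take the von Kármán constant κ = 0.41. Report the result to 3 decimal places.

Log law: V(z) = (u*/κ) · ln(z/z₀) ⇒ u* = κ · V / ln(z/z₀)
u* = 0.41 × 7.7 / ln(15.0/0.23) = 0.41 × 7.7 / 4.1777
   = 3.1570 / 4.1777 = 0.7557 m/s

u* ≈ 0.756 m/s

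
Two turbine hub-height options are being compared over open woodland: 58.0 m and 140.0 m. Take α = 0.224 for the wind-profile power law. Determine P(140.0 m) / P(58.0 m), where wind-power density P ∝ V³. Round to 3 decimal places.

Speed ratio: V_B/V_A = (z_B/z_A)^α = (140.0/58.0)^0.224 = (2.4138)^0.224 = 1.21822
Power-density ratio: P_B/P_A = (V_B/V_A)³ = (1.21822)³ = 1.80790

1.808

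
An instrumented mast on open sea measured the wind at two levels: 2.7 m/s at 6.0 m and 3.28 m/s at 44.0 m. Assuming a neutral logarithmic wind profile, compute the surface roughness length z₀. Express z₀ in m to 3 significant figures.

z₀ ≈ 0.000562 m

Log law: V(z) ∝ ln(z/z₀). With r = V₁/V₂ = 2.7/3.28 = 0.82317,
r · ln(z₂/z₀) = ln(z₁/z₀) ⇒ ln z₀ = (ln z₁ − r·ln z₂)/(1 − r)
ln z₀ = (1.79176 − 0.82317×3.78419) / 0.17683 = -7.4833
z₀ = exp(-7.4833) = 0.0005624 m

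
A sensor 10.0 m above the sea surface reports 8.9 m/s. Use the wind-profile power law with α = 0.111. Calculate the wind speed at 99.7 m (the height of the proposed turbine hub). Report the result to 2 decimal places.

11.49 m/s

Power-law profile: V₂ = V₁ · (z₂/z₁)^α
V₂ = 8.9 × (99.7/10.0)^0.111 = 8.9 × (9.9700)^0.111
    = 8.9 × 1.2908 = 11.4880 m/s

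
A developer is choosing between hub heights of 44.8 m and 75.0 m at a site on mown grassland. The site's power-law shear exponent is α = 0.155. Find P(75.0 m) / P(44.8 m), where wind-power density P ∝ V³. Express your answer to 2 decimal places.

1.27

Speed ratio: V_B/V_A = (z_B/z_A)^α = (75.0/44.8)^0.155 = (1.6741)^0.155 = 1.08314
Power-density ratio: P_B/P_A = (V_B/V_A)³ = (1.08314)³ = 1.27075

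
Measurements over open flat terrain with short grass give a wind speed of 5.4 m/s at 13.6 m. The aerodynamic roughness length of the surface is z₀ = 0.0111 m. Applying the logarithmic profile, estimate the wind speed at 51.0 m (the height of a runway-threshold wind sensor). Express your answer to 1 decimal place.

6.4 m/s

Log law: V(z) ∝ ln(z/z₀), so V₂/V₁ = ln(z₂/z₀) / ln(z₁/z₀).
ln(51.0/0.0111) = 8.4326, ln(13.6/0.0111) = 7.1109
V₂ = 5.4 × 8.4326/7.1109 = 5.4 × 1.1859 = 6.4037 m/s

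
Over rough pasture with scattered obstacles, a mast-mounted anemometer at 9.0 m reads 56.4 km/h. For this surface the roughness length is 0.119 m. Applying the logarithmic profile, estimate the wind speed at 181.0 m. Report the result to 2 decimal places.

Log law: V(z) ∝ ln(z/z₀), so V₂/V₁ = ln(z₂/z₀) / ln(z₁/z₀).
ln(181.0/0.119) = 7.3271, ln(9.0/0.119) = 4.3259
V₂ = 56.4 × 7.3271/4.3259 = 56.4 × 1.6938 = 95.5302 km/h

95.53 km/h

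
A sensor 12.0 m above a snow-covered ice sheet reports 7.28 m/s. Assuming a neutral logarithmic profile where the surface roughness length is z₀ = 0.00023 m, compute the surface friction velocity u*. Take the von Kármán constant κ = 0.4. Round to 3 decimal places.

u* ≈ 0.268 m/s

Log law: V(z) = (u*/κ) · ln(z/z₀) ⇒ u* = κ · V / ln(z/z₀)
u* = 0.4 × 7.28 / ln(12.0/0.00023) = 0.4 × 7.28 / 10.8623
   = 2.9120 / 10.8623 = 0.2681 m/s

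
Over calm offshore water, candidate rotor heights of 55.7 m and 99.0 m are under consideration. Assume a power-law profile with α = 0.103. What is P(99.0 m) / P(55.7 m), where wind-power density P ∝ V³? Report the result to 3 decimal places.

Speed ratio: V_B/V_A = (z_B/z_A)^α = (99.0/55.7)^0.103 = (1.7774)^0.103 = 1.06103
Power-density ratio: P_B/P_A = (V_B/V_A)³ = (1.06103)³ = 1.19449

1.194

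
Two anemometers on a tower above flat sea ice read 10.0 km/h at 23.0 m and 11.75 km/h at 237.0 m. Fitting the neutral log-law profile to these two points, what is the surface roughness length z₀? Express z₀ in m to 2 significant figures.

z₀ ≈ 0.000037 m

Log law: V(z) ∝ ln(z/z₀). With r = V₁/V₂ = 10.0/11.75 = 0.85106,
r · ln(z₂/z₀) = ln(z₁/z₀) ⇒ ln z₀ = (ln z₁ − r·ln z₂)/(1 − r)
ln z₀ = (3.13549 − 0.85106×5.46806) / 0.14894 = -10.1935
z₀ = exp(-10.1935) = 0.00003741 m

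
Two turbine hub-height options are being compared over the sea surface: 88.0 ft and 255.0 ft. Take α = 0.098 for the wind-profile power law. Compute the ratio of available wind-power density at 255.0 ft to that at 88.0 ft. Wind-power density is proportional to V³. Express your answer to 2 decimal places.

Speed ratio: V_B/V_A = (z_B/z_A)^α = (255.0/88.0)^0.098 = (2.8977)^0.098 = 1.10989
Power-density ratio: P_B/P_A = (V_B/V_A)³ = (1.10989)³ = 1.36724

1.37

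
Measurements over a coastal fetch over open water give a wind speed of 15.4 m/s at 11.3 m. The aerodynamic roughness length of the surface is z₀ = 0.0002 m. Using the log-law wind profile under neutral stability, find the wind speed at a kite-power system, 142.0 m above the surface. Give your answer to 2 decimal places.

18.96 m/s

Log law: V(z) ∝ ln(z/z₀), so V₂/V₁ = ln(z₂/z₀) / ln(z₁/z₀).
ln(142.0/0.0002) = 13.4730, ln(11.3/0.0002) = 10.9420
V₂ = 15.4 × 13.4730/10.9420 = 15.4 × 1.2313 = 18.9622 m/s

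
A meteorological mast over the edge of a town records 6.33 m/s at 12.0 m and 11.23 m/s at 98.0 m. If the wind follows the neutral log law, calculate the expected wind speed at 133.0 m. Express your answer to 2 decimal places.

11.94 m/s

Log law: V ∝ ln(z/z₀). From the pair, with r = V₁/V₂ = 0.56367,
ln z₀ = (ln z₁ − r·ln z₂)/(1 − r) = (2.4849 − 0.56367×4.5850)/0.43633 = -0.2280 → z₀ = 0.7961 m
V₃ = V₁ · ln(z₃/z₀)/ln(z₁/z₀) = 6.33 × 5.1184/2.7129 = 11.9425 m/s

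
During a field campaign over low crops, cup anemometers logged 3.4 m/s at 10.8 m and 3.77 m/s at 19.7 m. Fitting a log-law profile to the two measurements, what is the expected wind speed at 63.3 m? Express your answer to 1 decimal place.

4.5 m/s

Log law: V ∝ ln(z/z₀). From the pair, with r = V₁/V₂ = 0.90186,
ln z₀ = (ln z₁ − r·ln z₂)/(1 − r) = (2.3795 − 0.90186×2.9806)/0.09814 = -3.1438 → z₀ = 0.04312 m
V₃ = V₁ · ln(z₃/z₀)/ln(z₁/z₀) = 3.4 × 7.2917/5.5234 = 4.4885 m/s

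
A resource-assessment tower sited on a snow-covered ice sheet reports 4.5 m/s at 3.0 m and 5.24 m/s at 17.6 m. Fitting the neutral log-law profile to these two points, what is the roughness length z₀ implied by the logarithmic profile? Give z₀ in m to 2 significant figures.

z₀ ≈ 0.000064 m

Log law: V(z) ∝ ln(z/z₀). With r = V₁/V₂ = 4.5/5.24 = 0.85878,
r · ln(z₂/z₀) = ln(z₁/z₀) ⇒ ln z₀ = (ln z₁ − r·ln z₂)/(1 − r)
ln z₀ = (1.09861 − 0.85878×2.86790) / 0.14122 = -9.6606
z₀ = exp(-9.6606) = 0.00006375 m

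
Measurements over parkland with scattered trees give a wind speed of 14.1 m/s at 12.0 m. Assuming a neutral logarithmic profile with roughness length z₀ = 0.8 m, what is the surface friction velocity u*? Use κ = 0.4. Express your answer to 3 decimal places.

u* ≈ 2.083 m/s

Log law: V(z) = (u*/κ) · ln(z/z₀) ⇒ u* = κ · V / ln(z/z₀)
u* = 0.4 × 14.1 / ln(12.0/0.8) = 0.4 × 14.1 / 2.7081
   = 5.6400 / 2.7081 = 2.0827 m/s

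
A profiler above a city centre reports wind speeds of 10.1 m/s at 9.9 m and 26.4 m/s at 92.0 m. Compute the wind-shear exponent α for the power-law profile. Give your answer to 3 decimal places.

Power law: V₂/V₁ = (z₂/z₁)^α ⇒ α = ln(V₂/V₁) / ln(z₂/z₁)
α = ln(26.4/10.1) / ln(92.0/9.9) = ln(2.6139) / ln(9.2929)
  = 0.96083 / 2.22925 = 0.43101

α ≈ 0.431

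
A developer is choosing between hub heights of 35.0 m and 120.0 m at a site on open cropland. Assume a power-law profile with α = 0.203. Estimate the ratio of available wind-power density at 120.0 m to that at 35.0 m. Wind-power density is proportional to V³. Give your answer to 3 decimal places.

Speed ratio: V_B/V_A = (z_B/z_A)^α = (120.0/35.0)^0.203 = (3.4286)^0.203 = 1.28419
Power-density ratio: P_B/P_A = (V_B/V_A)³ = (1.28419)³ = 2.11780

2.118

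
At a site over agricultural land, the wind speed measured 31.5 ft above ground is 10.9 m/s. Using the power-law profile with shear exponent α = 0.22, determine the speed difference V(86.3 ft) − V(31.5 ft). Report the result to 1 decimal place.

2.7 m/s

Power law: V₂ = V₁ · (z₂/z₁)^α = 10.9 × (2.7397)^0.22 = 13.6057 m/s
ΔV = 13.6057 − 10.9 = 2.7057 m/s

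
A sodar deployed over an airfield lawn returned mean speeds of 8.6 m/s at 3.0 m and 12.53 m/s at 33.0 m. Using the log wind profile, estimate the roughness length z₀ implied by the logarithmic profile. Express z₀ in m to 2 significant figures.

z₀ ≈ 0.016 m

Log law: V(z) ∝ ln(z/z₀). With r = V₁/V₂ = 8.6/12.53 = 0.68635,
r · ln(z₂/z₀) = ln(z₁/z₀) ⇒ ln z₀ = (ln z₁ − r·ln z₂)/(1 − r)
ln z₀ = (1.09861 − 0.68635×3.49651) / 0.31365 = -4.1487
z₀ = exp(-4.1487) = 0.01579 m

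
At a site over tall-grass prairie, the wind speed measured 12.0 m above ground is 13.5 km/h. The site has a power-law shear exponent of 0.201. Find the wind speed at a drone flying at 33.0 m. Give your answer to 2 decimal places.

16.54 km/h

Power-law profile: V₂ = V₁ · (z₂/z₁)^α
V₂ = 13.5 × (33.0/12.0)^0.201 = 13.5 × (2.7500)^0.201
    = 13.5 × 1.2255 = 16.5440 km/h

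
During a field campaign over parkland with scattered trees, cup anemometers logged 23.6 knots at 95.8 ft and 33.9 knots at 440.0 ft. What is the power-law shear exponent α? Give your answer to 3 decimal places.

Power law: V₂/V₁ = (z₂/z₁)^α ⇒ α = ln(V₂/V₁) / ln(z₂/z₁)
α = ln(33.9/23.6) / ln(440.0/95.8) = ln(1.4364) / ln(4.5929)
  = 0.36217 / 1.52451 = 0.23756

α ≈ 0.238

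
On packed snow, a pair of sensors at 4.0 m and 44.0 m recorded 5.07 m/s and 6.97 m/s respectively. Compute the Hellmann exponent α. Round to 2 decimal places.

Power law: V₂/V₁ = (z₂/z₁)^α ⇒ α = ln(V₂/V₁) / ln(z₂/z₁)
α = ln(6.97/5.07) / ln(44.0/4.0) = ln(1.3748) / ln(11.0000)
  = 0.31827 / 2.39790 = 0.13273

α ≈ 0.13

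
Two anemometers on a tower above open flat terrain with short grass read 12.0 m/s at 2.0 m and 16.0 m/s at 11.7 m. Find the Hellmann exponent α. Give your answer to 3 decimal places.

α ≈ 0.163

Power law: V₂/V₁ = (z₂/z₁)^α ⇒ α = ln(V₂/V₁) / ln(z₂/z₁)
α = ln(16.0/12.0) / ln(11.7/2.0) = ln(1.3333) / ln(5.8500)
  = 0.28768 / 1.76644 = 0.16286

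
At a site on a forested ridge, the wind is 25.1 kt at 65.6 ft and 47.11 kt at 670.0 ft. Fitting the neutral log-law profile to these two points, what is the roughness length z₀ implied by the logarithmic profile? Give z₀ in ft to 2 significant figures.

Log law: V(z) ∝ ln(z/z₀). With r = V₁/V₂ = 25.1/47.11 = 0.53280,
r · ln(z₂/z₀) = ln(z₁/z₀) ⇒ ln z₀ = (ln z₁ − r·ln z₂)/(1 − r)
ln z₀ = (4.18358 − 0.53280×6.50728) / 0.46720 = 1.5336
z₀ = exp(1.5336) = 4.635 ft

z₀ ≈ 4.6 ft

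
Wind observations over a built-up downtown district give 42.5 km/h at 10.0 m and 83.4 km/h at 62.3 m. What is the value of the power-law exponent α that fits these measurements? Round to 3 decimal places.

α ≈ 0.369

Power law: V₂/V₁ = (z₂/z₁)^α ⇒ α = ln(V₂/V₁) / ln(z₂/z₁)
α = ln(83.4/42.5) / ln(62.3/10.0) = ln(1.9624) / ln(6.2300)
  = 0.67414 / 1.82938 = 0.36851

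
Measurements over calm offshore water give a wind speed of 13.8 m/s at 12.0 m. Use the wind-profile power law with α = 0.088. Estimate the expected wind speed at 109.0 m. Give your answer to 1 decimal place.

Power-law profile: V₂ = V₁ · (z₂/z₁)^α
V₂ = 13.8 × (109.0/12.0)^0.088 = 13.8 × (9.0833)^0.088
    = 13.8 × 1.2143 = 16.7573 m/s

16.8 m/s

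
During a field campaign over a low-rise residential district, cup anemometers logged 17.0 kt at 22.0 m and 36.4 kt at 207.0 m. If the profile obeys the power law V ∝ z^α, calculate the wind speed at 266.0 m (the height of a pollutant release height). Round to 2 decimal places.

First find α: α = ln(V₂/V₁)/ln(z₂/z₁) = ln(36.4/17.0)/ln(207.0/22.0) = 0.76136/2.24168 = 0.3396
Extrapolate from 207.0 m to 266.0 m: V₃ = 36.4 × (266.0/207.0)^0.3396 = 36.4 × 1.0889 = 39.6362 kt

39.64 kt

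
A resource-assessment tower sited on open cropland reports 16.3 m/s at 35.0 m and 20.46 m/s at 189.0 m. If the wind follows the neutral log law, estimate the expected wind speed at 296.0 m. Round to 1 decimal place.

Log law: V ∝ ln(z/z₀). From the pair, with r = V₁/V₂ = 0.79668,
ln z₀ = (ln z₁ − r·ln z₂)/(1 − r) = (3.5553 − 0.79668×5.2417)/0.20332 = -3.0524 → z₀ = 0.04724 m
V₃ = V₁ · ln(z₃/z₀)/ln(z₁/z₀) = 16.3 × 8.7428/6.6078 = 21.5666 m/s

21.6 m/s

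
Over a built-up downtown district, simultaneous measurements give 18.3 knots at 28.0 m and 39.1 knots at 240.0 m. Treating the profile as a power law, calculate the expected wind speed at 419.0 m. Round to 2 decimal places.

First find α: α = ln(V₂/V₁)/ln(z₂/z₁) = ln(39.1/18.3)/ln(240.0/28.0) = 0.75922/2.14843 = 0.3534
Extrapolate from 240.0 m to 419.0 m: V₃ = 39.1 × (419.0/240.0)^0.3534 = 39.1 × 1.2176 = 47.6098 knots

47.61 knots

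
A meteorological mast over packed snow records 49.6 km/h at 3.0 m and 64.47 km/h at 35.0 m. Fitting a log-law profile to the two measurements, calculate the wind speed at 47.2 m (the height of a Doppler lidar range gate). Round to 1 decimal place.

Log law: V ∝ ln(z/z₀). From the pair, with r = V₁/V₂ = 0.76935,
ln z₀ = (ln z₁ − r·ln z₂)/(1 − r) = (1.0986 − 0.76935×3.5553)/0.23065 = -7.0960 → z₀ = 0.0008284 m
V₃ = V₁ · ln(z₃/z₀)/ln(z₁/z₀) = 49.6 × 10.9504/8.1946 = 66.2800 km/h

66.3 km/h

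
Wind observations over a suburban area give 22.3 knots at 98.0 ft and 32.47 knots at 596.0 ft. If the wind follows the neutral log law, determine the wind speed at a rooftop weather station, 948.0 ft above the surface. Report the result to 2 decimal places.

Log law: V ∝ ln(z/z₀). From the pair, with r = V₁/V₂ = 0.68679,
ln z₀ = (ln z₁ − r·ln z₂)/(1 − r) = (4.5850 − 0.68679×6.3902)/0.31321 = 0.6265 → z₀ = 1.871 ft
V₃ = V₁ · ln(z₃/z₀)/ln(z₁/z₀) = 22.3 × 6.2279/3.9585 = 35.0846 knots

35.08 knots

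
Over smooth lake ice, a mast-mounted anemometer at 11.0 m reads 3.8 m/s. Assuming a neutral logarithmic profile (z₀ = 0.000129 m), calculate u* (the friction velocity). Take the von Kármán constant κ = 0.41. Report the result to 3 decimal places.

Log law: V(z) = (u*/κ) · ln(z/z₀) ⇒ u* = κ · V / ln(z/z₀)
u* = 0.41 × 3.8 / ln(11.0/0.000129) = 0.41 × 3.8 / 11.3536
   = 1.5580 / 11.3536 = 0.1372 m/s

u* ≈ 0.137 m/s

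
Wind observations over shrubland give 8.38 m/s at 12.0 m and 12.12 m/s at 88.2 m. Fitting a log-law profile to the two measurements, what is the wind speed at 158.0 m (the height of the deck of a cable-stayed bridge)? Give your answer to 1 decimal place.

13.2 m/s

Log law: V ∝ ln(z/z₀). From the pair, with r = V₁/V₂ = 0.69142,
ln z₀ = (ln z₁ − r·ln z₂)/(1 − r) = (2.4849 − 0.69142×4.4796)/0.30858 = -1.9845 → z₀ = 0.1374 m
V₃ = V₁ · ln(z₃/z₀)/ln(z₁/z₀) = 8.38 × 7.0471/4.4694 = 13.2131 m/s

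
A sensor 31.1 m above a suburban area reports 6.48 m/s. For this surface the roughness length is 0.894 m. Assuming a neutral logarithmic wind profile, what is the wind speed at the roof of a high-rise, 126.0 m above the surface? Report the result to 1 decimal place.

9.0 m/s

Log law: V(z) ∝ ln(z/z₀), so V₂/V₁ = ln(z₂/z₀) / ln(z₁/z₀).
ln(126.0/0.894) = 4.9483, ln(31.1/0.894) = 3.5493
V₂ = 6.48 × 4.9483/3.5493 = 6.48 × 1.3942 = 9.0343 m/s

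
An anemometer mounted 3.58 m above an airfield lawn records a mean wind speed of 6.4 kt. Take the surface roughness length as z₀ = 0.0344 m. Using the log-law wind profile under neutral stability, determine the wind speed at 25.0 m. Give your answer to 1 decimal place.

Log law: V(z) ∝ ln(z/z₀), so V₂/V₁ = ln(z₂/z₀) / ln(z₁/z₀).
ln(25.0/0.0344) = 6.5886, ln(3.58/0.0344) = 4.6451
V₂ = 6.4 × 6.5886/4.6451 = 6.4 × 1.4184 = 9.0778 kt

9.1 kt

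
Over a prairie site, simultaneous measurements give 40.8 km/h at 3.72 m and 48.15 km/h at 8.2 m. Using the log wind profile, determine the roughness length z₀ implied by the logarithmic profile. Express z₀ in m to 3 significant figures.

Log law: V(z) ∝ ln(z/z₀). With r = V₁/V₂ = 40.8/48.15 = 0.84735,
r · ln(z₂/z₀) = ln(z₁/z₀) ⇒ ln z₀ = (ln z₁ − r·ln z₂)/(1 − r)
ln z₀ = (1.31372 − 0.84735×2.10413) / 0.15265 = -3.0739
z₀ = exp(-3.0739) = 0.04624 m

z₀ ≈ 0.0462 m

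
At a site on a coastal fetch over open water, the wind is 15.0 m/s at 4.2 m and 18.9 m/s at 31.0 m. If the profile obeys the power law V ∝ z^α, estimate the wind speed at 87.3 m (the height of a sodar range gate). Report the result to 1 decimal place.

21.3 m/s

First find α: α = ln(V₂/V₁)/ln(z₂/z₁) = ln(18.9/15.0)/ln(31.0/4.2) = 0.23111/1.99890 = 0.1156
Extrapolate from 31.0 m to 87.3 m: V₃ = 18.9 × (87.3/31.0)^0.1156 = 18.9 × 1.1272 = 21.3035 m/s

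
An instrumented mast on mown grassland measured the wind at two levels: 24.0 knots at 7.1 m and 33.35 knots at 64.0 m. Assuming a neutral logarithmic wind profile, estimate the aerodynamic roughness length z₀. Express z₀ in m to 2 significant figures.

z₀ ≈ 0.025 m

Log law: V(z) ∝ ln(z/z₀). With r = V₁/V₂ = 24.0/33.35 = 0.71964,
r · ln(z₂/z₀) = ln(z₁/z₀) ⇒ ln z₀ = (ln z₁ − r·ln z₂)/(1 − r)
ln z₀ = (1.96009 − 0.71964×4.15888) / 0.28036 = -3.6839
z₀ = exp(-3.6839) = 0.02513 m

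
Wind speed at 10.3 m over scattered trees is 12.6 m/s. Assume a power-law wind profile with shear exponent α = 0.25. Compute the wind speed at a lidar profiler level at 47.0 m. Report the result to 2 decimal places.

18.42 m/s

Power-law profile: V₂ = V₁ · (z₂/z₁)^α
V₂ = 12.6 × (47.0/10.3)^0.25 = 12.6 × (4.5631)^0.25
    = 12.6 × 1.4616 = 18.4156 m/s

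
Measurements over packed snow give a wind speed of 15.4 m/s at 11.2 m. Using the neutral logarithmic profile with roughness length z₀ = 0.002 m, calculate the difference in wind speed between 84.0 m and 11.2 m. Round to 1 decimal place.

Log law: V₂ = V₁ · ln(z₂/z₀)/ln(z₁/z₀) = 15.4 × 10.6454/8.6305 = 18.9953 m/s
ΔV = 18.9953 − 15.4 = 3.5953 m/s

3.6 m/s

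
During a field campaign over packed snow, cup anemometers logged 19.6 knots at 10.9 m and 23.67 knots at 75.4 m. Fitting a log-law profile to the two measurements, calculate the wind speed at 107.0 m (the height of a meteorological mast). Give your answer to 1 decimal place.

Log law: V ∝ ln(z/z₀). From the pair, with r = V₁/V₂ = 0.82805,
ln z₀ = (ln z₁ − r·ln z₂)/(1 − r) = (2.3888 − 0.82805×4.3228)/0.17195 = -6.9251 → z₀ = 0.0009828 m
V₃ = V₁ · ln(z₃/z₀)/ln(z₁/z₀) = 19.6 × 11.5979/9.3138 = 24.4066 knots

24.4 knots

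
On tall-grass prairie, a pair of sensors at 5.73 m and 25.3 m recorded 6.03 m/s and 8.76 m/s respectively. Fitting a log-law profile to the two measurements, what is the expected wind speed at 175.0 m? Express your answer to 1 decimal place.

Log law: V ∝ ln(z/z₀). From the pair, with r = V₁/V₂ = 0.68836,
ln z₀ = (ln z₁ − r·ln z₂)/(1 − r) = (1.7457 − 0.68836×3.2308)/0.31164 = -1.5345 → z₀ = 0.2156 m
V₃ = V₁ · ln(z₃/z₀)/ln(z₁/z₀) = 6.03 × 6.6993/3.2803 = 12.3152 m/s

12.3 m/s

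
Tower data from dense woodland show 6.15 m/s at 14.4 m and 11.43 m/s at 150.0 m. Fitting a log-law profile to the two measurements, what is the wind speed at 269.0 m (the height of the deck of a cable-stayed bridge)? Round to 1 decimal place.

12.7 m/s

Log law: V ∝ ln(z/z₀). From the pair, with r = V₁/V₂ = 0.53806,
ln z₀ = (ln z₁ − r·ln z₂)/(1 − r) = (2.6672 − 0.53806×5.0106)/0.46194 = -0.0623 → z₀ = 0.9396 m
V₃ = V₁ · ln(z₃/z₀)/ln(z₁/z₀) = 6.15 × 5.6570/2.7295 = 12.7460 m/s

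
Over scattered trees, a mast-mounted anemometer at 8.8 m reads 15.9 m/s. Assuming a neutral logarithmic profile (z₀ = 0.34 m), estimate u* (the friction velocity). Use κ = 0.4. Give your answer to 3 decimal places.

Log law: V(z) = (u*/κ) · ln(z/z₀) ⇒ u* = κ · V / ln(z/z₀)
u* = 0.4 × 15.9 / ln(8.8/0.34) = 0.4 × 15.9 / 3.2536
   = 6.3600 / 3.2536 = 1.9548 m/s

u* ≈ 1.955 m/s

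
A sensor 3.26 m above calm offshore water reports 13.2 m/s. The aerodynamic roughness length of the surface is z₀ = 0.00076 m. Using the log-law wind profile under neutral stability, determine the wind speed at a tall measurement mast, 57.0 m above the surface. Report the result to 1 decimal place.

17.7 m/s

Log law: V(z) ∝ ln(z/z₀), so V₂/V₁ = ln(z₂/z₀) / ln(z₁/z₀).
ln(57.0/0.00076) = 11.2252, ln(3.26/0.00076) = 8.3639
V₂ = 13.2 × 11.2252/8.3639 = 13.2 × 1.3421 = 17.7158 m/s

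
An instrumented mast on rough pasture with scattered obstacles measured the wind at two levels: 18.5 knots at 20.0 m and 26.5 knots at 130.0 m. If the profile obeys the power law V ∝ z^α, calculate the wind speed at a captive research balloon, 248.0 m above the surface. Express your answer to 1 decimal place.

30.0 knots

First find α: α = ln(V₂/V₁)/ln(z₂/z₁) = ln(26.5/18.5)/ln(130.0/20.0) = 0.35937/1.87180 = 0.1920
Extrapolate from 130.0 m to 248.0 m: V₃ = 26.5 × (248.0/130.0)^0.1920 = 26.5 × 1.1320 = 29.9986 knots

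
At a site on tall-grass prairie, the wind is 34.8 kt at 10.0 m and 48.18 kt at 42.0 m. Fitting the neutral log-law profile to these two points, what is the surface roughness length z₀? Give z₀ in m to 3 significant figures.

Log law: V(z) ∝ ln(z/z₀). With r = V₁/V₂ = 34.8/48.18 = 0.72229,
r · ln(z₂/z₀) = ln(z₁/z₀) ⇒ ln z₀ = (ln z₁ − r·ln z₂)/(1 − r)
ln z₀ = (2.30259 − 0.72229×3.73767) / 0.27771 = -1.4299
z₀ = exp(-1.4299) = 0.2393 m

z₀ ≈ 0.239 m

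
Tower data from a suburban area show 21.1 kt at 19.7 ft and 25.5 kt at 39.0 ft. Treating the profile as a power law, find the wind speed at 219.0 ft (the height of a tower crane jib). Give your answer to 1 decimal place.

First find α: α = ln(V₂/V₁)/ln(z₂/z₁) = ln(25.5/21.1)/ln(39.0/19.7) = 0.18941/0.68294 = 0.2773
Extrapolate from 39.0 ft to 219.0 ft: V₃ = 25.5 × (219.0/39.0)^0.2773 = 25.5 × 1.6137 = 41.1501 kt

41.2 kt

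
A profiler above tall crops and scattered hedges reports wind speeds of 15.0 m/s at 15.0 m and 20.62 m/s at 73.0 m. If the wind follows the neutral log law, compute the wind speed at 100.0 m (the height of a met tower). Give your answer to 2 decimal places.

Log law: V ∝ ln(z/z₀). From the pair, with r = V₁/V₂ = 0.72745,
ln z₀ = (ln z₁ − r·ln z₂)/(1 − r) = (2.7081 − 0.72745×4.2905)/0.27255 = -1.5155 → z₀ = 0.2197 m
V₃ = V₁ · ln(z₃/z₀)/ln(z₁/z₀) = 15.0 × 6.1206/4.2235 = 21.7377 m/s

21.74 m/s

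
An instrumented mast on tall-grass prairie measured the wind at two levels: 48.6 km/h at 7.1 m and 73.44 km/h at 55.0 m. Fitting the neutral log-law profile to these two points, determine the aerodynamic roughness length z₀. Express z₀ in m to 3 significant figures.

z₀ ≈ 0.129 m

Log law: V(z) ∝ ln(z/z₀). With r = V₁/V₂ = 48.6/73.44 = 0.66176,
r · ln(z₂/z₀) = ln(z₁/z₀) ⇒ ln z₀ = (ln z₁ − r·ln z₂)/(1 − r)
ln z₀ = (1.96009 − 0.66176×4.00733) / 0.33824 = -2.0454
z₀ = exp(-2.0454) = 0.1293 m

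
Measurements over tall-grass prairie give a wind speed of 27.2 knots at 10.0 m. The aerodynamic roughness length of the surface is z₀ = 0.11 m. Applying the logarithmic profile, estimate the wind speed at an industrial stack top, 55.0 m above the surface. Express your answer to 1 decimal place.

Log law: V(z) ∝ ln(z/z₀), so V₂/V₁ = ln(z₂/z₀) / ln(z₁/z₀).
ln(55.0/0.11) = 6.2146, ln(10.0/0.11) = 4.5099
V₂ = 27.2 × 6.2146/4.5099 = 27.2 × 1.3780 = 37.4817 knots

37.5 knots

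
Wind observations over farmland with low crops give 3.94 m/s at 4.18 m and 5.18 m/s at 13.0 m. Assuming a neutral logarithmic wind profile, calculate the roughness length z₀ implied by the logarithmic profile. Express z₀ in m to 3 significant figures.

Log law: V(z) ∝ ln(z/z₀). With r = V₁/V₂ = 3.94/5.18 = 0.76062,
r · ln(z₂/z₀) = ln(z₁/z₀) ⇒ ln z₀ = (ln z₁ − r·ln z₂)/(1 − r)
ln z₀ = (1.43031 − 0.76062×2.56495) / 0.23938 = -2.1749
z₀ = exp(-2.1749) = 0.1136 m

z₀ ≈ 0.114 m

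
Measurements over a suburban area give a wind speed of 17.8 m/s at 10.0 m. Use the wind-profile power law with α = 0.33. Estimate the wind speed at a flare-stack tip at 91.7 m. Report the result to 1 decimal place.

37.0 m/s

Power-law profile: V₂ = V₁ · (z₂/z₁)^α
V₂ = 17.8 × (91.7/10.0)^0.33 = 17.8 × (9.1700)^0.33
    = 17.8 × 2.0777 = 36.9830 m/s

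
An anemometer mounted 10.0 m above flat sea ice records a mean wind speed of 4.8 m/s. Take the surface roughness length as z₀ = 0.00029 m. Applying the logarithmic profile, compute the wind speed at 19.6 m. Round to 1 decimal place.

Log law: V(z) ∝ ln(z/z₀), so V₂/V₁ = ln(z₂/z₀) / ln(z₁/z₀).
ln(19.6/0.00029) = 11.1212, ln(10.0/0.00029) = 10.4482
V₂ = 4.8 × 11.1212/10.4482 = 4.8 × 1.0644 = 5.1092 m/s

5.1 m/s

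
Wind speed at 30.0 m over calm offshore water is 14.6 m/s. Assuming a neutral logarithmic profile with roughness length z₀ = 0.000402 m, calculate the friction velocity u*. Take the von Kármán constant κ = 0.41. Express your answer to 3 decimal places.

Log law: V(z) = (u*/κ) · ln(z/z₀) ⇒ u* = κ · V / ln(z/z₀)
u* = 0.41 × 14.6 / ln(30.0/0.000402) = 0.41 × 14.6 / 11.2203
   = 5.9860 / 11.2203 = 0.5335 m/s

u* ≈ 0.533 m/s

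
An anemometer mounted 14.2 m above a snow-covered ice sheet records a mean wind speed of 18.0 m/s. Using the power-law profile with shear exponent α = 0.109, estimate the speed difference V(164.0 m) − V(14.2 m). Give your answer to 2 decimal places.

5.50 m/s

Power law: V₂ = V₁ · (z₂/z₁)^α = 18.0 × (11.5493)^0.109 = 23.5013 m/s
ΔV = 23.5013 − 18.0 = 5.5013 m/s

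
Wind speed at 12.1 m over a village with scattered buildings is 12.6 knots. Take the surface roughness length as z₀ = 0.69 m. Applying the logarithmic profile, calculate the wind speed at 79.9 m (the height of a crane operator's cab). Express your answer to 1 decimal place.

20.9 knots

Log law: V(z) ∝ ln(z/z₀), so V₂/V₁ = ln(z₂/z₀) / ln(z₁/z₀).
ln(79.9/0.69) = 4.7518, ln(12.1/0.69) = 2.8643
V₂ = 12.6 × 4.7518/2.8643 = 12.6 × 1.6590 = 20.9035 knots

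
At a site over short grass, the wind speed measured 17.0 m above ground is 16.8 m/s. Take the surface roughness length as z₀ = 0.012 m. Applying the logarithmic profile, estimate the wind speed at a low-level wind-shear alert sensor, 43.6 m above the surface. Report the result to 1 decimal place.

Log law: V(z) ∝ ln(z/z₀), so V₂/V₁ = ln(z₂/z₀) / ln(z₁/z₀).
ln(43.6/0.012) = 8.1979, ln(17.0/0.012) = 7.2561
V₂ = 16.8 × 8.1979/7.2561 = 16.8 × 1.1298 = 18.9807 m/s

19.0 m/s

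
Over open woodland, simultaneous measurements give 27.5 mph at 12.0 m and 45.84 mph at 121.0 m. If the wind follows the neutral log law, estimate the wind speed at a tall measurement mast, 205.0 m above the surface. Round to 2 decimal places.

50.02 mph

Log law: V ∝ ln(z/z₀). From the pair, with r = V₁/V₂ = 0.59991,
ln z₀ = (ln z₁ − r·ln z₂)/(1 − r) = (2.4849 − 0.59991×4.7958)/0.40009 = -0.9802 → z₀ = 0.3753 m
V₃ = V₁ · ln(z₃/z₀)/ln(z₁/z₀) = 27.5 × 6.3032/3.4651 = 50.0242 mph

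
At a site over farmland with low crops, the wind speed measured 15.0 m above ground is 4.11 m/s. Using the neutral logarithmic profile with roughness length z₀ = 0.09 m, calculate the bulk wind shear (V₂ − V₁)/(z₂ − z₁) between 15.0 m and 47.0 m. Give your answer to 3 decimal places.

Log law: V₂ = V₁ · ln(z₂/z₀)/ln(z₁/z₀) = 4.11 × 6.2581/5.1160 = 5.0275 m/s
ΔV/Δz = (5.0275 − 4.11)/(47.0 − 15.0) = 0.9175/32.0000 = 0.02867 m/s/m

0.029 m/s/m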